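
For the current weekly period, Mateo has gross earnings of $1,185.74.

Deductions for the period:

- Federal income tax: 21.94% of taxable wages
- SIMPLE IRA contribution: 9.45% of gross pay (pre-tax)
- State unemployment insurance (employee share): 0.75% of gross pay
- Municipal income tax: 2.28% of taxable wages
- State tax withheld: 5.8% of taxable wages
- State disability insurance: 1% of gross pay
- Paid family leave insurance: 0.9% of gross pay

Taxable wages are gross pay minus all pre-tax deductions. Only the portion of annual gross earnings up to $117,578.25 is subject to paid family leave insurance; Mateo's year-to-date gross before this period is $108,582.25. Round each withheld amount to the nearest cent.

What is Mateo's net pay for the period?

$719.95

SIMPLE IRA contribution: $1,185.74 × 0.0945 = $112.05
Taxable wages = $1,185.74 − $112.05 = $1,073.69
Municipal income tax: $1,073.69 × 0.0228 = $24.48
State tax withheld: $1,073.69 × 0.058 = $62.27
Federal income tax: $1,073.69 × 0.2194 = $235.57
State disability insurance: $1,185.74 × 0.01 = $11.86
Paid family leave insurance: cap not yet reached, full $1,185.74 is subject → $1,185.74 × 0.009 = $10.67
State unemployment insurance (employee share): $1,185.74 × 0.0075 = $8.89
Total deductions = $112.05 + $24.48 + $62.27 + $235.57 + $11.86 + $10.67 + $8.89 = $465.79
Net pay = $1,185.74 − $465.79 = $719.95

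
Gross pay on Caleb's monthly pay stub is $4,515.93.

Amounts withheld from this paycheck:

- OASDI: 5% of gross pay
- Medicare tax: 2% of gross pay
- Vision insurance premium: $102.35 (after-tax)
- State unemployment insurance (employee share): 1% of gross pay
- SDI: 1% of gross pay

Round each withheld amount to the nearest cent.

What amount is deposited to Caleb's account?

$4,007.14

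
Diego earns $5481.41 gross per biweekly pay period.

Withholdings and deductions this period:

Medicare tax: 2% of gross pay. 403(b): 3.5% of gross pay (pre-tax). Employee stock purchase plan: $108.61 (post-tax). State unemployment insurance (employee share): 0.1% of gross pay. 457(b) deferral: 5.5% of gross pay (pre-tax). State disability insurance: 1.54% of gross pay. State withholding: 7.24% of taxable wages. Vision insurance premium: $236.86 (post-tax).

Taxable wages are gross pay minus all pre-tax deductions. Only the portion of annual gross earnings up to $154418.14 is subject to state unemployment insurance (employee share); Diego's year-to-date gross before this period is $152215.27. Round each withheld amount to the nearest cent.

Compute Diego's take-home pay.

457(b) deferral: $5481.41 × 0.055 = $301.48
403(b): $5481.41 × 0.035 = $191.85
Pre-tax total = $301.48 + $191.85 = $493.33
Taxable wages = $5481.41 − $493.33 = $4988.08
State withholding: $4988.08 × 0.0724 = $361.14
Medicare tax: $5481.41 × 0.02 = $109.63
State disability insurance: $5481.41 × 0.0154 = $84.41
State unemployment insurance (employee share): only $154418.14 − $152215.27 = $2202.87 of this check is subject → $2202.87 × 0.001 = $2.20
Vision insurance premium: $236.86
Employee stock purchase plan: $108.61
Total deductions = $301.48 + $191.85 + $361.14 + $109.63 + $84.41 + $2.20 + $236.86 + $108.61 = $1396.18
Net pay = $5481.41 − $1396.18 = $4085.23

$4085.23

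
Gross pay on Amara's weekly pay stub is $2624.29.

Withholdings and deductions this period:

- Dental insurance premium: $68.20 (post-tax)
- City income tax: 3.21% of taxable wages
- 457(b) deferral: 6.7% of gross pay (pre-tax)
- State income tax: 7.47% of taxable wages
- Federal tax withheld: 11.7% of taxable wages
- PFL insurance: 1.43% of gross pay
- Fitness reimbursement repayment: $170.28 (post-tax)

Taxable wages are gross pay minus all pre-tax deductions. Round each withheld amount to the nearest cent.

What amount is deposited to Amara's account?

457(b) deferral: $2624.29 × 0.067 = $175.83
Taxable wages = $2624.29 − $175.83 = $2448.46
City income tax: $2448.46 × 0.0321 = $78.60
State income tax: $2448.46 × 0.0747 = $182.90
Federal tax withheld: $2448.46 × 0.117 = $286.47
PFL insurance: $2624.29 × 0.0143 = $37.53
Dental insurance premium: $68.20
Fitness reimbursement repayment: $170.28
Total deductions = $175.83 + $78.60 + $182.90 + $286.47 + $37.53 + $68.20 + $170.28 = $999.81
Net pay = $2624.29 − $999.81 = $1624.48

$1624.48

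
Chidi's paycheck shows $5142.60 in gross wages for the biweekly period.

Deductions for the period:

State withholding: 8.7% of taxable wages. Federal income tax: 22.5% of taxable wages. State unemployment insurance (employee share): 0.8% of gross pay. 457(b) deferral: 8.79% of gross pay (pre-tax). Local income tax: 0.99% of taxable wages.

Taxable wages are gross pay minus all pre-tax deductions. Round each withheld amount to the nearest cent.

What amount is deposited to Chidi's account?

$3139.53

457(b) deferral: $5142.60 × 0.0879 = $452.03
Taxable wages = $5142.60 − $452.03 = $4690.57
Local income tax: $4690.57 × 0.0099 = $46.44
State withholding: $4690.57 × 0.087 = $408.08
Federal income tax: $4690.57 × 0.225 = $1055.38
State unemployment insurance (employee share): $5142.60 × 0.008 = $41.14
Total deductions = $452.03 + $46.44 + $408.08 + $1055.38 + $41.14 = $2003.07
Net pay = $5142.60 − $2003.07 = $3139.53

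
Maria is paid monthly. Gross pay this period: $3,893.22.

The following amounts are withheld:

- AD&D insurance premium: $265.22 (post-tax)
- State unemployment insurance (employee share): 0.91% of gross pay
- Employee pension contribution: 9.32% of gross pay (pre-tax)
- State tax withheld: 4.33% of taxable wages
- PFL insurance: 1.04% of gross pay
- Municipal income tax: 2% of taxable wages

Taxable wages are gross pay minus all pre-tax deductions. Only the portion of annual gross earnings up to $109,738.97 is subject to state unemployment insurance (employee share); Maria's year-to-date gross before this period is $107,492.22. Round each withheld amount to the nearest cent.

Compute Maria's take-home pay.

$2,980.73

Employee pension contribution: $3,893.22 × 0.0932 = $362.85
Taxable wages = $3,893.22 − $362.85 = $3,530.37
Municipal income tax: $3,530.37 × 0.02 = $70.61
State tax withheld: $3,530.37 × 0.0433 = $152.87
PFL insurance: $3,893.22 × 0.0104 = $40.49
State unemployment insurance (employee share): only $109,738.97 − $107,492.22 = $2,246.75 of this check is subject → $2,246.75 × 0.0091 = $20.45
AD&D insurance premium: $265.22
Total deductions = $362.85 + $70.61 + $152.87 + $40.49 + $20.45 + $265.22 = $912.49
Net pay = $3,893.22 − $912.49 = $2,980.73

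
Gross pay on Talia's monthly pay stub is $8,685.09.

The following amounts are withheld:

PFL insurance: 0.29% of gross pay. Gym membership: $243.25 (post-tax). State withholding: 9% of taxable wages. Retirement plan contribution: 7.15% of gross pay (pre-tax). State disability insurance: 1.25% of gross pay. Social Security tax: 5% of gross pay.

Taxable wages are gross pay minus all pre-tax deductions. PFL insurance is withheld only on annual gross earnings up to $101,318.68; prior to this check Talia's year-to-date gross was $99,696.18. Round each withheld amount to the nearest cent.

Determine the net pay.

Retirement plan contribution: $8,685.09 × 0.0715 = $620.98
Taxable wages = $8,685.09 − $620.98 = $8,064.11
State withholding: $8,064.11 × 0.09 = $725.77
PFL insurance: only $101,318.68 − $99,696.18 = $1,622.50 of this check is subject → $1,622.50 × 0.0029 = $4.71
Social Security tax: $8,685.09 × 0.05 = $434.25
State disability insurance: $8,685.09 × 0.0125 = $108.56
Gym membership: $243.25
Total deductions = $620.98 + $725.77 + $4.71 + $434.25 + $108.56 + $243.25 = $2,137.52
Net pay = $8,685.09 − $2,137.52 = $6,547.57

$6,547.57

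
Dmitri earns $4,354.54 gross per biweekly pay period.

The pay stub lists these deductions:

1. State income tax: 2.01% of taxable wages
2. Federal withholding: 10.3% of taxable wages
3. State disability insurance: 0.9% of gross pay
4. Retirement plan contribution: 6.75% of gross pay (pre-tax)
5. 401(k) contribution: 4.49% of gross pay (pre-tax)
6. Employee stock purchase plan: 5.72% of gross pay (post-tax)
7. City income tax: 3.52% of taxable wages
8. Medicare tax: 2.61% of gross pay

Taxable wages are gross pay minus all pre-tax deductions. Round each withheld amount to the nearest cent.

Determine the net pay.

$2,851.33

Retirement plan contribution: $4,354.54 × 0.0675 = $293.93
401(k) contribution: $4,354.54 × 0.0449 = $195.52
Pre-tax total = $293.93 + $195.52 = $489.45
Taxable wages = $4,354.54 − $489.45 = $3,865.09
State income tax: $3,865.09 × 0.0201 = $77.69
Federal withholding: $3,865.09 × 0.103 = $398.10
City income tax: $3,865.09 × 0.0352 = $136.05
State disability insurance: $4,354.54 × 0.009 = $39.19
Medicare tax: $4,354.54 × 0.0261 = $113.65
Employee stock purchase plan: $4,354.54 × 0.0572 = $249.08
Total deductions = $293.93 + $195.52 + $77.69 + $398.10 + $136.05 + $39.19 + $113.65 + $249.08 = $1,503.21
Net pay = $4,354.54 − $1,503.21 = $2,851.33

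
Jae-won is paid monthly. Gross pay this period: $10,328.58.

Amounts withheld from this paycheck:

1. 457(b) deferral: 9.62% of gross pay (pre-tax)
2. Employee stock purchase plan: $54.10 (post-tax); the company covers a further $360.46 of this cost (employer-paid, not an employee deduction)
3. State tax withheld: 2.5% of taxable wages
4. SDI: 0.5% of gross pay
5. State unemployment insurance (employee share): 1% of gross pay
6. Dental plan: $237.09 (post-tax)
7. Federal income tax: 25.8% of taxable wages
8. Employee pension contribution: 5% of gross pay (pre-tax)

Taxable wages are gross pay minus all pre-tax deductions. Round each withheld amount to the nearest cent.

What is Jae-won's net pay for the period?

457(b) deferral: $10,328.58 × 0.0962 = $993.61
Employee pension contribution: $10,328.58 × 0.05 = $516.43
Pre-tax total = $993.61 + $516.43 = $1,510.04
Taxable wages = $10,328.58 − $1,510.04 = $8,818.54
State tax withheld: $8,818.54 × 0.025 = $220.46
Federal income tax: $8,818.54 × 0.258 = $2,275.18
State unemployment insurance (employee share): $10,328.58 × 0.01 = $103.29
SDI: $10,328.58 × 0.005 = $51.64
Dental plan: $237.09
Employee stock purchase plan: $54.10
(Employer's $360.46 toward employee stock purchase plan is not withheld from the employee.)
Total deductions = $993.61 + $516.43 + $220.46 + $2,275.18 + $103.29 + $51.64 + $237.09 + $54.10 = $4,451.80
Net pay = $10,328.58 − $4,451.80 = $5,876.78

$5,876.78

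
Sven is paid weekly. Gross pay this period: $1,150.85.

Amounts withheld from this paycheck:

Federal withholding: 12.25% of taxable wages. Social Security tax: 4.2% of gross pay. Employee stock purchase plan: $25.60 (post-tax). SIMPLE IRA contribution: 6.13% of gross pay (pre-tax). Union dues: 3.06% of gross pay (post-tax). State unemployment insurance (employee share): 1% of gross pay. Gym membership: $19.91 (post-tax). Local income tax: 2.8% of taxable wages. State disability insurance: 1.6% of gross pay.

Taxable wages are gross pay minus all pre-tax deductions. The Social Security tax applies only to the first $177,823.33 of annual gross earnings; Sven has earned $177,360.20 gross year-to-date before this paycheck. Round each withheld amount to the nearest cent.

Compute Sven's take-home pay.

$787.61

SIMPLE IRA contribution: $1,150.85 × 0.0613 = $70.55
Taxable wages = $1,150.85 − $70.55 = $1,080.30
Federal withholding: $1,080.30 × 0.1225 = $132.34
Local income tax: $1,080.30 × 0.028 = $30.25
State disability insurance: $1,150.85 × 0.016 = $18.41
State unemployment insurance (employee share): $1,150.85 × 0.01 = $11.51
Social Security tax: only $177,823.33 − $177,360.20 = $463.13 of this check is subject → $463.13 × 0.042 = $19.45
Gym membership: $19.91
Union dues: $1,150.85 × 0.0306 = $35.22
Employee stock purchase plan: $25.60
Total deductions = $70.55 + $132.34 + $30.25 + $18.41 + $11.51 + $19.45 + $19.91 + $35.22 + $25.60 = $363.24
Net pay = $1,150.85 − $363.24 = $787.61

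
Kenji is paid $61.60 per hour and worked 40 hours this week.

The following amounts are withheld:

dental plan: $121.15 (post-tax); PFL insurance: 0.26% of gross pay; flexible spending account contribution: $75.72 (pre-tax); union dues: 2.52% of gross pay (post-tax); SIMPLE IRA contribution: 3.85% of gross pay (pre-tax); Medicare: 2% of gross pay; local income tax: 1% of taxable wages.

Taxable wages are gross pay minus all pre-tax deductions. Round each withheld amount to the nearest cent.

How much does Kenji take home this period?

Gross pay: 40 × $61.60 = $2,464.00
Flexible spending account contribution: $75.72
SIMPLE IRA contribution: $2,464.00 × 0.0385 = $94.86
Pre-tax total = $75.72 + $94.86 = $170.58
Taxable wages = $2,464.00 − $170.58 = $2,293.42
Local income tax: $2,293.42 × 0.01 = $22.93
Medicare: $2,464.00 × 0.02 = $49.28
PFL insurance: $2,464.00 × 0.0026 = $6.41
Union dues: $2,464.00 × 0.0252 = $62.09
Dental plan: $121.15
Total deductions = $75.72 + $94.86 + $22.93 + $49.28 + $6.41 + $62.09 + $121.15 = $432.44
Net pay = $2,464.00 − $432.44 = $2,031.56

$2,031.56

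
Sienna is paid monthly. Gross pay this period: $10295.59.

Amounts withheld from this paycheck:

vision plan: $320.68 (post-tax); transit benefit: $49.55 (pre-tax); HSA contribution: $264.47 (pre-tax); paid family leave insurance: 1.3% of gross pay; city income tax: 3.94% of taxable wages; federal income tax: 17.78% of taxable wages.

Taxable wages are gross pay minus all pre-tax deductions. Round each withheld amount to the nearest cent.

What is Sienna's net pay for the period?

HSA contribution: $264.47
Transit benefit: $49.55
Pre-tax total = $264.47 + $49.55 = $314.02
Taxable wages = $10295.59 − $314.02 = $9981.57
Federal income tax: $9981.57 × 0.1778 = $1774.72
City income tax: $9981.57 × 0.0394 = $393.27
Paid family leave insurance: $10295.59 × 0.013 = $133.84
Vision plan: $320.68
Total deductions = $264.47 + $49.55 + $1774.72 + $393.27 + $133.84 + $320.68 = $2936.53
Net pay = $10295.59 − $2936.53 = $7359.06

$7359.06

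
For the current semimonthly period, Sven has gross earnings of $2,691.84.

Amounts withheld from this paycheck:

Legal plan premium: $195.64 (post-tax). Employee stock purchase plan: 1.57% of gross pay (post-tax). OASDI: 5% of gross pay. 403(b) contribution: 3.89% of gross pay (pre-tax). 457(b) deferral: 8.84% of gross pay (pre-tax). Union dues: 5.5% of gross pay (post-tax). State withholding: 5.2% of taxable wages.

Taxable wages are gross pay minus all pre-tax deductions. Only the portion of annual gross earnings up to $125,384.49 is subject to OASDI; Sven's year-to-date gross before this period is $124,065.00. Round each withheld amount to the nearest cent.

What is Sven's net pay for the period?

403(b) contribution: $2,691.84 × 0.0389 = $104.71
457(b) deferral: $2,691.84 × 0.0884 = $237.96
Pre-tax total = $104.71 + $237.96 = $342.67
Taxable wages = $2,691.84 − $342.67 = $2,349.17
State withholding: $2,349.17 × 0.052 = $122.16
OASDI: only $125,384.49 − $124,065.00 = $1,319.49 of this check is subject → $1,319.49 × 0.05 = $65.97
Union dues: $2,691.84 × 0.055 = $148.05
Legal plan premium: $195.64
Employee stock purchase plan: $2,691.84 × 0.0157 = $42.26
Total deductions = $104.71 + $237.96 + $122.16 + $65.97 + $148.05 + $195.64 + $42.26 = $916.75
Net pay = $2,691.84 − $916.75 = $1,775.09

$1,775.09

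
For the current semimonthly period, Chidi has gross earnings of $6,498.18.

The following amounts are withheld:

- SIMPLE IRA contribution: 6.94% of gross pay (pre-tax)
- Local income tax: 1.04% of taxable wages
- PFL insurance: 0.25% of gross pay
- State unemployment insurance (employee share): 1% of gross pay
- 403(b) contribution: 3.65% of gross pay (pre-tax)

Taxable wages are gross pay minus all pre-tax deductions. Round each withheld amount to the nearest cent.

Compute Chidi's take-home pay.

403(b) contribution: $6,498.18 × 0.0365 = $237.18
SIMPLE IRA contribution: $6,498.18 × 0.0694 = $450.97
Pre-tax total = $237.18 + $450.97 = $688.15
Taxable wages = $6,498.18 − $688.15 = $5,810.03
Local income tax: $5,810.03 × 0.0104 = $60.42
State unemployment insurance (employee share): $6,498.18 × 0.01 = $64.98
PFL insurance: $6,498.18 × 0.0025 = $16.25
Total deductions = $237.18 + $450.97 + $60.42 + $64.98 + $16.25 = $829.80
Net pay = $6,498.18 − $829.80 = $5,668.38

$5,668.38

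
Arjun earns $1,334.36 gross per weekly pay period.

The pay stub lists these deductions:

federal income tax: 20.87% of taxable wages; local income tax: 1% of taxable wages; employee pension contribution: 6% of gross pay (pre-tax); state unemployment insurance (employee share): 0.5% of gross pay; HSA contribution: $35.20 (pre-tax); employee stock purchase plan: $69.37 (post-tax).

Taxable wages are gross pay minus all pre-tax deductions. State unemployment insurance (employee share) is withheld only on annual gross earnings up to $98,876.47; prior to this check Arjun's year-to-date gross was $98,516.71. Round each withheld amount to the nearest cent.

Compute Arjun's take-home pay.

$881.31

HSA contribution: $35.20
Employee pension contribution: $1,334.36 × 0.06 = $80.06
Pre-tax total = $35.20 + $80.06 = $115.26
Taxable wages = $1,334.36 − $115.26 = $1,219.10
Local income tax: $1,219.10 × 0.01 = $12.19
Federal income tax: $1,219.10 × 0.2087 = $254.43
State unemployment insurance (employee share): only $98,876.47 − $98,516.71 = $359.76 of this check is subject → $359.76 × 0.005 = $1.80
Employee stock purchase plan: $69.37
Total deductions = $35.20 + $80.06 + $12.19 + $254.43 + $1.80 + $69.37 = $453.05
Net pay = $1,334.36 − $453.05 = $881.31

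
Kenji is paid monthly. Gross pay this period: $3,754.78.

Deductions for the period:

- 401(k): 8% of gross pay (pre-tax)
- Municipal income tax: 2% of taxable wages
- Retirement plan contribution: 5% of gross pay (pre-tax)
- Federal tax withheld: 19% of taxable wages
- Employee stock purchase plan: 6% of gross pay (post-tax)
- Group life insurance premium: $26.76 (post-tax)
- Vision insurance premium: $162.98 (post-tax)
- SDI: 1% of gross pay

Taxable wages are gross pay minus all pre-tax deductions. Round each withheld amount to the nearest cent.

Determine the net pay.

Retirement plan contribution: $3,754.78 × 0.05 = $187.74
401(k): $3,754.78 × 0.08 = $300.38
Pre-tax total = $187.74 + $300.38 = $488.12
Taxable wages = $3,754.78 − $488.12 = $3,266.66
Federal tax withheld: $3,266.66 × 0.19 = $620.67
Municipal income tax: $3,266.66 × 0.02 = $65.33
SDI: $3,754.78 × 0.01 = $37.55
Employee stock purchase plan: $3,754.78 × 0.06 = $225.29
Vision insurance premium: $162.98
Group life insurance premium: $26.76
Total deductions = $187.74 + $300.38 + $620.67 + $65.33 + $37.55 + $225.29 + $162.98 + $26.76 = $1,626.70
Net pay = $3,754.78 − $1,626.70 = $2,128.08

$2,128.08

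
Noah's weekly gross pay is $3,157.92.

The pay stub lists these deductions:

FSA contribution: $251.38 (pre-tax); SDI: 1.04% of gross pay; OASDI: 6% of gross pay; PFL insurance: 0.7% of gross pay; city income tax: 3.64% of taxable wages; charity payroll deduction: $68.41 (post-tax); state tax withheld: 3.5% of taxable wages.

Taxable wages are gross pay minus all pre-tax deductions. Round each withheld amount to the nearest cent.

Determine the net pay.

$2,386.17

FSA contribution: $251.38
Taxable wages = $3,157.92 − $251.38 = $2,906.54
City income tax: $2,906.54 × 0.0364 = $105.80
State tax withheld: $2,906.54 × 0.035 = $101.73
OASDI: $3,157.92 × 0.06 = $189.48
SDI: $3,157.92 × 0.0104 = $32.84
PFL insurance: $3,157.92 × 0.007 = $22.11
Charity payroll deduction: $68.41
Total deductions = $251.38 + $105.80 + $101.73 + $189.48 + $32.84 + $22.11 + $68.41 = $771.75
Net pay = $3,157.92 − $771.75 = $2,386.17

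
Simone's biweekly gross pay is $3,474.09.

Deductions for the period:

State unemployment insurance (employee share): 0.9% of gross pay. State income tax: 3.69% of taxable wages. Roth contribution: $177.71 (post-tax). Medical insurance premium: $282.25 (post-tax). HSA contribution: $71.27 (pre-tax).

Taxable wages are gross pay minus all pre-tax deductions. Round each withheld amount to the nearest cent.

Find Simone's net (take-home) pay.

HSA contribution: $71.27
Taxable wages = $3,474.09 − $71.27 = $3,402.82
State income tax: $3,402.82 × 0.0369 = $125.56
State unemployment insurance (employee share): $3,474.09 × 0.009 = $31.27
Medical insurance premium: $282.25
Roth contribution: $177.71
Total deductions = $71.27 + $125.56 + $31.27 + $282.25 + $177.71 = $688.06
Net pay = $3,474.09 − $688.06 = $2,786.03

$2,786.03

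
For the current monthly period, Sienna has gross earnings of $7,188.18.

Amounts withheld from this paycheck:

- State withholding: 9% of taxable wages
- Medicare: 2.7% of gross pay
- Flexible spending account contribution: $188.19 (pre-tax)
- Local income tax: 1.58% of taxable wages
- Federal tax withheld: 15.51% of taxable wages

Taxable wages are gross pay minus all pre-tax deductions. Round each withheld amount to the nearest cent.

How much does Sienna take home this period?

Flexible spending account contribution: $188.19
Taxable wages = $7,188.18 − $188.19 = $6,999.99
Federal tax withheld: $6,999.99 × 0.1551 = $1,085.70
State withholding: $6,999.99 × 0.09 = $630.00
Local income tax: $6,999.99 × 0.0158 = $110.60
Medicare: $7,188.18 × 0.027 = $194.08
Total deductions = $188.19 + $1,085.70 + $630.00 + $110.60 + $194.08 = $2,208.57
Net pay = $7,188.18 − $2,208.57 = $4,979.61

$4,979.61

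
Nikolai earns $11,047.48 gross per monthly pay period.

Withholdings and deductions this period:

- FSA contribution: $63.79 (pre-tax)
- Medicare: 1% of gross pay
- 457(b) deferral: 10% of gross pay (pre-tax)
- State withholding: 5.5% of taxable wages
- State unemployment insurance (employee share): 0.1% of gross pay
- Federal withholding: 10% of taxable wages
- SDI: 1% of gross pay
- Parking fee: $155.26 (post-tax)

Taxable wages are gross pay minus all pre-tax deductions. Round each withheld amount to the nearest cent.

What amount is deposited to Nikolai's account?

$7,960.46

FSA contribution: $63.79
457(b) deferral: $11,047.48 × 0.1 = $1,104.75
Pre-tax total = $63.79 + $1,104.75 = $1,168.54
Taxable wages = $11,047.48 − $1,168.54 = $9,878.94
Federal withholding: $9,878.94 × 0.1 = $987.89
State withholding: $9,878.94 × 0.055 = $543.34
Medicare: $11,047.48 × 0.01 = $110.47
State unemployment insurance (employee share): $11,047.48 × 0.001 = $11.05
SDI: $11,047.48 × 0.01 = $110.47
Parking fee: $155.26
Total deductions = $63.79 + $1,104.75 + $987.89 + $543.34 + $110.47 + $11.05 + $110.47 + $155.26 = $3,087.02
Net pay = $11,047.48 − $3,087.02 = $7,960.46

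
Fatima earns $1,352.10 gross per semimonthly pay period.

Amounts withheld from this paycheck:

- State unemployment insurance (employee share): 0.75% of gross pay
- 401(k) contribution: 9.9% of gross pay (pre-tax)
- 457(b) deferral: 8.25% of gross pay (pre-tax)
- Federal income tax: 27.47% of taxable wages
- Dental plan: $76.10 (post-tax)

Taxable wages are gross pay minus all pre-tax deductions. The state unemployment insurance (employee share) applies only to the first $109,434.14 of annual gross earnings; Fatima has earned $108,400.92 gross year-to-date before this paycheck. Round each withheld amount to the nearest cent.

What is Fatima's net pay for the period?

457(b) deferral: $1,352.10 × 0.0825 = $111.55
401(k) contribution: $1,352.10 × 0.099 = $133.86
Pre-tax total = $111.55 + $133.86 = $245.41
Taxable wages = $1,352.10 − $245.41 = $1,106.69
Federal income tax: $1,106.69 × 0.2747 = $304.01
State unemployment insurance (employee share): only $109,434.14 − $108,400.92 = $1,033.22 of this check is subject → $1,033.22 × 0.0075 = $7.75
Dental plan: $76.10
Total deductions = $111.55 + $133.86 + $304.01 + $7.75 + $76.10 = $633.27
Net pay = $1,352.10 − $633.27 = $718.83

$718.83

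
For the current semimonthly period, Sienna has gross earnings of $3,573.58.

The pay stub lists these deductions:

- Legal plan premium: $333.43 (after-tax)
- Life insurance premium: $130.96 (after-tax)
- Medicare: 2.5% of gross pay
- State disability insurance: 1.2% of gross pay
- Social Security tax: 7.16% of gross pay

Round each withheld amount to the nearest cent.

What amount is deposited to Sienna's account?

Social Security tax: $3,573.58 × 0.0716 = $255.87
State disability insurance: $3,573.58 × 0.012 = $42.88
Medicare: $3,573.58 × 0.025 = $89.34
Legal plan premium: $333.43
Life insurance premium: $130.96
Total deductions = $255.87 + $42.88 + $89.34 + $333.43 + $130.96 = $852.48
Net pay = $3,573.58 − $852.48 = $2,721.10

$2,721.10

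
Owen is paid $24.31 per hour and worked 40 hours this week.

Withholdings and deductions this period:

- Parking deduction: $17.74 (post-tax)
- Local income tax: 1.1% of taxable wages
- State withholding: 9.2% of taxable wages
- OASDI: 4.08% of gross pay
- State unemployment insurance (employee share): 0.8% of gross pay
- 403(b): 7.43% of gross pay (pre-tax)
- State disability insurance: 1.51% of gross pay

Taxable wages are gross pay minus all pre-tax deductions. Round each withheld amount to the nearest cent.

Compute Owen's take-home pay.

$727.57

Gross pay: 40 × $24.31 = $972.40
403(b): $972.40 × 0.0743 = $72.25
Taxable wages = $972.40 − $72.25 = $900.15
State withholding: $900.15 × 0.092 = $82.81
Local income tax: $900.15 × 0.011 = $9.90
State unemployment insurance (employee share): $972.40 × 0.008 = $7.78
OASDI: $972.40 × 0.0408 = $39.67
State disability insurance: $972.40 × 0.0151 = $14.68
Parking deduction: $17.74
Total deductions = $72.25 + $82.81 + $9.90 + $7.78 + $39.67 + $14.68 + $17.74 = $244.83
Net pay = $972.40 − $244.83 = $727.57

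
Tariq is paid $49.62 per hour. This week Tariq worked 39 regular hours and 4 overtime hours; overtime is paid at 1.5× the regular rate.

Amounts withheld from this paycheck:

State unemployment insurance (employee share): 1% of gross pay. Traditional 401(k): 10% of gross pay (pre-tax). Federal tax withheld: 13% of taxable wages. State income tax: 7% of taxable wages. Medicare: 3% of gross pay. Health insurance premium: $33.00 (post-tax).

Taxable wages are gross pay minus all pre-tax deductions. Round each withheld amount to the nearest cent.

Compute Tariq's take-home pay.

$1,485.37

Regular pay: 39 × $49.62 = $1,935.18
Overtime pay: 4 × $49.62 × 1.5 = $297.72
Gross pay = $1,935.18 + $297.72 = $2,232.90
Traditional 401(k): $2,232.90 × 0.1 = $223.29
Taxable wages = $2,232.90 − $223.29 = $2,009.61
State income tax: $2,009.61 × 0.07 = $140.67
Federal tax withheld: $2,009.61 × 0.13 = $261.25
Medicare: $2,232.90 × 0.03 = $66.99
State unemployment insurance (employee share): $2,232.90 × 0.01 = $22.33
Health insurance premium: $33.00
Total deductions = $223.29 + $140.67 + $261.25 + $66.99 + $22.33 + $33.00 = $747.53
Net pay = $2,232.90 − $747.53 = $1,485.37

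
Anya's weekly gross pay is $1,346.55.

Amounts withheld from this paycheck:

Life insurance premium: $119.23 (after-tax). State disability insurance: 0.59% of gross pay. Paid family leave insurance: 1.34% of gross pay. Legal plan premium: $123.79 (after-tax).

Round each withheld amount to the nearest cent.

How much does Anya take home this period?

$1,077.55

Paid family leave insurance: $1,346.55 × 0.0134 = $18.04
State disability insurance: $1,346.55 × 0.0059 = $7.94
Legal plan premium: $123.79
Life insurance premium: $119.23
Total deductions = $18.04 + $7.94 + $123.79 + $119.23 = $269.00
Net pay = $1,346.55 − $269.00 = $1,077.55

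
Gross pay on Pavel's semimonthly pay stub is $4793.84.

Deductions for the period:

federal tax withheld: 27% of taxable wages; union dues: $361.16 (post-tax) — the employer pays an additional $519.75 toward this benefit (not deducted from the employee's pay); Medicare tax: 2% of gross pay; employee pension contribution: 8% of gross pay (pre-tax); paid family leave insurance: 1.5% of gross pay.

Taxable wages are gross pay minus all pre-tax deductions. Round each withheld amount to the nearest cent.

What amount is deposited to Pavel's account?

Employee pension contribution: $4793.84 × 0.08 = $383.51
Taxable wages = $4793.84 − $383.51 = $4410.33
Federal tax withheld: $4410.33 × 0.27 = $1190.79
Paid family leave insurance: $4793.84 × 0.015 = $71.91
Medicare tax: $4793.84 × 0.02 = $95.88
Union dues: $361.16
(Employer's $519.75 toward union dues is not withheld from the employee.)
Total deductions = $383.51 + $1190.79 + $71.91 + $95.88 + $361.16 = $2103.25
Net pay = $4793.84 − $2103.25 = $2690.59

$2690.59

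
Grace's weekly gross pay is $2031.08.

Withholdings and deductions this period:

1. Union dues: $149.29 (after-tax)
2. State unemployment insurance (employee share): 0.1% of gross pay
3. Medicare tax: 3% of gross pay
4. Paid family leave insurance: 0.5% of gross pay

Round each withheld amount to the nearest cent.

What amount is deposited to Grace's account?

$1808.67

Paid family leave insurance: $2031.08 × 0.005 = $10.16
State unemployment insurance (employee share): $2031.08 × 0.001 = $2.03
Medicare tax: $2031.08 × 0.03 = $60.93
Union dues: $149.29
Total deductions = $10.16 + $2.03 + $60.93 + $149.29 = $222.41
Net pay = $2031.08 − $222.41 = $1808.67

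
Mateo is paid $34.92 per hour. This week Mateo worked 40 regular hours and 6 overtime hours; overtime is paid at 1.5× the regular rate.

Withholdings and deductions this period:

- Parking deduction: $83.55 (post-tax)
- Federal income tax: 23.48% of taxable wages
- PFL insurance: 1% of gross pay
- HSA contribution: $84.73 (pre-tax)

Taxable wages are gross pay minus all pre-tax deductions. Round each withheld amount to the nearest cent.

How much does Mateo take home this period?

Regular pay: 40 × $34.92 = $1,396.80
Overtime pay: 6 × $34.92 × 1.5 = $314.28
Gross pay = $1,396.80 + $314.28 = $1,711.08
HSA contribution: $84.73
Taxable wages = $1,711.08 − $84.73 = $1,626.35
Federal income tax: $1,626.35 × 0.2348 = $381.87
PFL insurance: $1,711.08 × 0.01 = $17.11
Parking deduction: $83.55
Total deductions = $84.73 + $381.87 + $17.11 + $83.55 = $567.26
Net pay = $1,711.08 − $567.26 = $1,143.82

$1,143.82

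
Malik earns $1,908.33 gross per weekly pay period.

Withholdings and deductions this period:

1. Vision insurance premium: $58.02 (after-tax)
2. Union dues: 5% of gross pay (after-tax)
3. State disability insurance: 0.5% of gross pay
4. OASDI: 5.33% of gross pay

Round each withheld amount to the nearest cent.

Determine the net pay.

OASDI: $1,908.33 × 0.0533 = $101.71
State disability insurance: $1,908.33 × 0.005 = $9.54
Vision insurance premium: $58.02
Union dues: $1,908.33 × 0.05 = $95.42
Total deductions = $101.71 + $9.54 + $58.02 + $95.42 = $264.69
Net pay = $1,908.33 − $264.69 = $1,643.64

$1,643.64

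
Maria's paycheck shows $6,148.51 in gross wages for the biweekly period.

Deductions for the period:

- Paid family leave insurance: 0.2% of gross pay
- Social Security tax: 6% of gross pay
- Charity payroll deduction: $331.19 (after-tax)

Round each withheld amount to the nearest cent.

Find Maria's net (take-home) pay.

Paid family leave insurance: $6,148.51 × 0.002 = $12.30
Social Security tax: $6,148.51 × 0.06 = $368.91
Charity payroll deduction: $331.19
Total deductions = $12.30 + $368.91 + $331.19 = $712.40
Net pay = $6,148.51 − $712.40 = $5,436.11

$5,436.11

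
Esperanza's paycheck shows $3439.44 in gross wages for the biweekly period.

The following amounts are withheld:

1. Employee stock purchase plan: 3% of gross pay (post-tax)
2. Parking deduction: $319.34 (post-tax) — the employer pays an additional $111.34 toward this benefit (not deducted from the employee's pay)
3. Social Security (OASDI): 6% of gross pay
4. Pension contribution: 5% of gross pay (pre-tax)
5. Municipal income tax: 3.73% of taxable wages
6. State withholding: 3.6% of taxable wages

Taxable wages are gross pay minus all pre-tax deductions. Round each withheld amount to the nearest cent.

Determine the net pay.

$2399.07

Pension contribution: $3439.44 × 0.05 = $171.97
Taxable wages = $3439.44 − $171.97 = $3267.47
State withholding: $3267.47 × 0.036 = $117.63
Municipal income tax: $3267.47 × 0.0373 = $121.88
Social Security (OASDI): $3439.44 × 0.06 = $206.37
Employee stock purchase plan: $3439.44 × 0.03 = $103.18
Parking deduction: $319.34
(Employer's $111.34 toward parking deduction is not withheld from the employee.)
Total deductions = $171.97 + $117.63 + $121.88 + $206.37 + $103.18 + $319.34 = $1040.37
Net pay = $3439.44 − $1040.37 = $2399.07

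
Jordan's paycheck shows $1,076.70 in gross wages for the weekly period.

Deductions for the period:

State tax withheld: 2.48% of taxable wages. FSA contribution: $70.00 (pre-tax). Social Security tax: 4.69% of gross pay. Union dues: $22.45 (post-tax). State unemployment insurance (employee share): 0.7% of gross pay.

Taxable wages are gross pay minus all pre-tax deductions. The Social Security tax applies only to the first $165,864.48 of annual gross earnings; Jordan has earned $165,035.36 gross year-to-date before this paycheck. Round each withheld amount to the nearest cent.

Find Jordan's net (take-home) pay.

$912.85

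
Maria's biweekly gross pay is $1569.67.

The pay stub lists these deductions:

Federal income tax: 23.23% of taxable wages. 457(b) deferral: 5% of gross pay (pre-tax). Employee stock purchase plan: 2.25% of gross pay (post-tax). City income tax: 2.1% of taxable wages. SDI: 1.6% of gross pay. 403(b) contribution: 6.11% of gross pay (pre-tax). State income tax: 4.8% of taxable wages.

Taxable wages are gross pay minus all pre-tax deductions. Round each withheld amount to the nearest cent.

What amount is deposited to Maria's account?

$914.46

457(b) deferral: $1569.67 × 0.05 = $78.48
403(b) contribution: $1569.67 × 0.0611 = $95.91
Pre-tax total = $78.48 + $95.91 = $174.39
Taxable wages = $1569.67 − $174.39 = $1395.28
Federal income tax: $1395.28 × 0.2323 = $324.12
City income tax: $1395.28 × 0.021 = $29.30
State income tax: $1395.28 × 0.048 = $66.97
SDI: $1569.67 × 0.016 = $25.11
Employee stock purchase plan: $1569.67 × 0.0225 = $35.32
Total deductions = $78.48 + $95.91 + $324.12 + $29.30 + $66.97 + $25.11 + $35.32 = $655.21
Net pay = $1569.67 − $655.21 = $914.46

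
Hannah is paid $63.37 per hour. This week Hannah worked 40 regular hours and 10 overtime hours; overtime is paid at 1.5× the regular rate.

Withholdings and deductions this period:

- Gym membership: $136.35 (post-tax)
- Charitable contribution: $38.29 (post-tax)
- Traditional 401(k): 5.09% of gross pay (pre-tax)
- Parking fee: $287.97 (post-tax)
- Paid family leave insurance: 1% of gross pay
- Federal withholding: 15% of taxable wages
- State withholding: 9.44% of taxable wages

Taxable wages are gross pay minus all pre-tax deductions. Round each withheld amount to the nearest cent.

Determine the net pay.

Regular pay: 40 × $63.37 = $2,534.80
Overtime pay: 10 × $63.37 × 1.5 = $950.55
Gross pay = $2,534.80 + $950.55 = $3,485.35
Traditional 401(k): $3,485.35 × 0.0509 = $177.40
Taxable wages = $3,485.35 − $177.40 = $3,307.95
State withholding: $3,307.95 × 0.0944 = $312.27
Federal withholding: $3,307.95 × 0.15 = $496.19
Paid family leave insurance: $3,485.35 × 0.01 = $34.85
Parking fee: $287.97
Charitable contribution: $38.29
Gym membership: $136.35
Total deductions = $177.40 + $312.27 + $496.19 + $34.85 + $287.97 + $38.29 + $136.35 = $1,483.32
Net pay = $3,485.35 − $1,483.32 = $2,002.03

$2,002.03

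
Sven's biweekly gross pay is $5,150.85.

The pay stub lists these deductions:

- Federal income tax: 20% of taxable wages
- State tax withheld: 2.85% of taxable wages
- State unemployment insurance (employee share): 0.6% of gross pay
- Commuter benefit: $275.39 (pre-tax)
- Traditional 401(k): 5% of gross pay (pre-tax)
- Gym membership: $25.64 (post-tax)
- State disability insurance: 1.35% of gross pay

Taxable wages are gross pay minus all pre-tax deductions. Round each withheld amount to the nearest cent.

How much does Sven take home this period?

Commuter benefit: $275.39
Traditional 401(k): $5,150.85 × 0.05 = $257.54
Pre-tax total = $275.39 + $257.54 = $532.93
Taxable wages = $5,150.85 − $532.93 = $4,617.92
Federal income tax: $4,617.92 × 0.2 = $923.58
State tax withheld: $4,617.92 × 0.0285 = $131.61
State unemployment insurance (employee share): $5,150.85 × 0.006 = $30.91
State disability insurance: $5,150.85 × 0.0135 = $69.54
Gym membership: $25.64
Total deductions = $275.39 + $257.54 + $923.58 + $131.61 + $30.91 + $69.54 + $25.64 = $1,714.21
Net pay = $5,150.85 − $1,714.21 = $3,436.64

$3,436.64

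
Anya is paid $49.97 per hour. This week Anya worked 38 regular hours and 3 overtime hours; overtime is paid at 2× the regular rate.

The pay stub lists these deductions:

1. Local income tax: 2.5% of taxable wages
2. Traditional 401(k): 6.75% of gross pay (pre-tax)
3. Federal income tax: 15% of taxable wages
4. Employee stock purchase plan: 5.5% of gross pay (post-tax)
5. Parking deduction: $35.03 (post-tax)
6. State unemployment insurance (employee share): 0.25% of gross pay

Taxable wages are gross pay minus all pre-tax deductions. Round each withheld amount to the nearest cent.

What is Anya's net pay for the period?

Regular pay: 38 × $49.97 = $1,898.86
Overtime pay: 3 × $49.97 × 2 = $299.82
Gross pay = $1,898.86 + $299.82 = $2,198.68
Traditional 401(k): $2,198.68 × 0.0675 = $148.41
Taxable wages = $2,198.68 − $148.41 = $2,050.27
Federal income tax: $2,050.27 × 0.15 = $307.54
Local income tax: $2,050.27 × 0.025 = $51.26
State unemployment insurance (employee share): $2,198.68 × 0.0025 = $5.50
Parking deduction: $35.03
Employee stock purchase plan: $2,198.68 × 0.055 = $120.93
Total deductions = $148.41 + $307.54 + $51.26 + $5.50 + $35.03 + $120.93 = $668.67
Net pay = $2,198.68 − $668.67 = $1,530.01

$1,530.01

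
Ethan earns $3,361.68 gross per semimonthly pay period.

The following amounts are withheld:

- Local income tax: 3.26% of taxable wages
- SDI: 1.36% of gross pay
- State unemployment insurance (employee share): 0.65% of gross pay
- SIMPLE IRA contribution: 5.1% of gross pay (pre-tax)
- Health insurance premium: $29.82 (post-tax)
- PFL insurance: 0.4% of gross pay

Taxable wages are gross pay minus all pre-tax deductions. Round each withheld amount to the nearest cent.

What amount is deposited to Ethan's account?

SIMPLE IRA contribution: $3,361.68 × 0.051 = $171.45
Taxable wages = $3,361.68 − $171.45 = $3,190.23
Local income tax: $3,190.23 × 0.0326 = $104.00
PFL insurance: $3,361.68 × 0.004 = $13.45
SDI: $3,361.68 × 0.0136 = $45.72
State unemployment insurance (employee share): $3,361.68 × 0.0065 = $21.85
Health insurance premium: $29.82
Total deductions = $171.45 + $104.00 + $13.45 + $45.72 + $21.85 + $29.82 = $386.29
Net pay = $3,361.68 − $386.29 = $2,975.39

$2,975.39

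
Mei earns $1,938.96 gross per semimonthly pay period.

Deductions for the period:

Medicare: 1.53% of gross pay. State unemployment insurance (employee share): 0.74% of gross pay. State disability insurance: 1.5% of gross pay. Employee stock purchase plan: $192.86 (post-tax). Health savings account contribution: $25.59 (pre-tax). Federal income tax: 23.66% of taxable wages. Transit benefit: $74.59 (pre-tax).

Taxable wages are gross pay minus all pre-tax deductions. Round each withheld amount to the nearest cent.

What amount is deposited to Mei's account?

Health savings account contribution: $25.59
Transit benefit: $74.59
Pre-tax total = $25.59 + $74.59 = $100.18
Taxable wages = $1,938.96 − $100.18 = $1,838.78
Federal income tax: $1,838.78 × 0.2366 = $435.06
Medicare: $1,938.96 × 0.0153 = $29.67
State disability insurance: $1,938.96 × 0.015 = $29.08
State unemployment insurance (employee share): $1,938.96 × 0.0074 = $14.35
Employee stock purchase plan: $192.86
Total deductions = $25.59 + $74.59 + $435.06 + $29.67 + $29.08 + $14.35 + $192.86 = $801.20
Net pay = $1,938.96 − $801.20 = $1,137.76

$1,137.76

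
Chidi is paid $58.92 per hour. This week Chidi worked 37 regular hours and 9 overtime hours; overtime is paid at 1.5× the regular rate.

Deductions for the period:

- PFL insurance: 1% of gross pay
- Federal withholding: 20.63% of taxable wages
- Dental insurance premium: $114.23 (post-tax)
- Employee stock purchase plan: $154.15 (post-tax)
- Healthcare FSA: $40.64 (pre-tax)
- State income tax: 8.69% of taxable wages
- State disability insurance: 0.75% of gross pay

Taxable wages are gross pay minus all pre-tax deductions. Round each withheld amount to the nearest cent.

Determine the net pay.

$1,753.88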